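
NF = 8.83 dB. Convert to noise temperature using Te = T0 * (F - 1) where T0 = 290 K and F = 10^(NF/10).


NF_lin = 10^(8.83/10) = 7.638358
Te = 290 * (7.638358 - 1) = 1925.1 K

1925.1 K


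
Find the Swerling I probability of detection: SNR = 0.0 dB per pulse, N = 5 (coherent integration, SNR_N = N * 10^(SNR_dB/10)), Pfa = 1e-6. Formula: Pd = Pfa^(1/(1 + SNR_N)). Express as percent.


SNR_lin = 10^(0.0/10) = 1.0
SNR_N = 5 * 1.0 = 5.0
1/(1 + SNR_N) = 1/6.0 = 0.1666667
Pd = (1e-6)^0.1666667 = 0.1
Pd = 10.0%

10.0%


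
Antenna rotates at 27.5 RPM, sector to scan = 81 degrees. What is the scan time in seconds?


t = 81 / (27.5 * 360) * 60 = 0.49 s

0.49 s


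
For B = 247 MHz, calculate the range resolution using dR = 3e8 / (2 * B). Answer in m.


dR = 3e8 / (2 * 247000000.0) = 0.61 m

0.61 m


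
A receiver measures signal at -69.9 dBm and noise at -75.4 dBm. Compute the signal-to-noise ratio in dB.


SNR = -69.9 - (-75.4) = 5.5 dB

5.5 dB


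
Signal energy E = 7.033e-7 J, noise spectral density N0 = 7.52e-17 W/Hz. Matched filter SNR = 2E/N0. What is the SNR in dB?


SNR_lin = 2 * 7.033e-7 / 7.52e-17 = 1.87e10
SNR_dB = 10*log10(1.87e10) = 102.7 dB

102.7 dB


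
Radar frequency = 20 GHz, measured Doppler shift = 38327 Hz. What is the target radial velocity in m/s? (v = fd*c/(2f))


v = 38327 * 3e8 / (2 * 20000000000.0) = 287.5 m/s

287.5 m/s


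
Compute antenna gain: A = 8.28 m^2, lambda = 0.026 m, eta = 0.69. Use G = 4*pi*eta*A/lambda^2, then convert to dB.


G_linear = 4*pi*0.69*8.28/0.026^2 = 106204.42
G_dB = 10*log10(106204.42) = 50.3 dB

50.3 dB


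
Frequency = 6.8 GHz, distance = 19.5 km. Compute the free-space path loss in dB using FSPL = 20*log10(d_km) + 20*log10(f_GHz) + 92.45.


20*log10(19.5) = 25.8
20*log10(6.8) = 16.65
FSPL = 134.9 dB

134.9 dB


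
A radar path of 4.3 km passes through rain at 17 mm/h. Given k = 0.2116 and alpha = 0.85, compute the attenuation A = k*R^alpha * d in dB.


gamma = 0.2116 * 17^0.85 = 2.351783 dB/km
A = 2.351783 * 4.3 = 10.11 dB

10.11 dB


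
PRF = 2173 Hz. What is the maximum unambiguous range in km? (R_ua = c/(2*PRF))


R_ua = 3e8 / (2 * 2173) = 69029.0 m = 69.0 km

69.0 km


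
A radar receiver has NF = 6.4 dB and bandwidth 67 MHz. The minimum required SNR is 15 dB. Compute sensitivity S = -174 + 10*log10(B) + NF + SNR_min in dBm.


10*log10(67000000.0) = 78.26
S = -174 + 78.26 + 6.4 + 15 = -74.3 dBm

-74.3 dBm


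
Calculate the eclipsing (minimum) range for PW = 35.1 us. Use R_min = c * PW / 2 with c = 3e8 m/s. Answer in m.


R_min = 3e8 * 35.1e-6 / 2 = 5265.0 m

5265.0 m


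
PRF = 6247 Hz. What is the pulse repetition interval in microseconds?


PRI = 1/6247 = 0.0001600768 s = 160.1 us

160.1 us


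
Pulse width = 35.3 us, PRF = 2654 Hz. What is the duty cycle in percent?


DC = 35.3e-6 * 2654 * 100 = 9.37%

9.37%


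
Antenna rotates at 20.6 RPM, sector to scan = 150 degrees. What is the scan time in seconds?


t = 150 / (20.6 * 360) * 60 = 1.21 s

1.21 s


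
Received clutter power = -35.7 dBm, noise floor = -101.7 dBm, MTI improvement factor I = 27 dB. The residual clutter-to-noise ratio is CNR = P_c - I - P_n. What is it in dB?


CNR = -35.7 - 27 - (-101.7) = 39.0 dB

39.0 dB


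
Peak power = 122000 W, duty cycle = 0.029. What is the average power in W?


P_avg = 122000 * 0.029 = 3538.0 W

3538.0 W


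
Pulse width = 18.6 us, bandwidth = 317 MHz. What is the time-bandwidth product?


TBP = 18.6 * 317 = 5896.2

5896.2


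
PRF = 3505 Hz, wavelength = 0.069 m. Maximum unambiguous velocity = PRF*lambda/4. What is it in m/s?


V_ua = 3505 * 0.069 / 4 = 60.5 m/s

60.5 m/s


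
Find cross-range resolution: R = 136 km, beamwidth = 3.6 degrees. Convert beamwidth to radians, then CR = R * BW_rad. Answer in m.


BW_rad = 0.062831853
CR = 136000 * 0.062831853 = 8545.1 m

8545.1 m


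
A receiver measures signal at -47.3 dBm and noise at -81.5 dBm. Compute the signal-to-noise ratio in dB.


SNR = -47.3 - (-81.5) = 34.2 dB

34.2 dB


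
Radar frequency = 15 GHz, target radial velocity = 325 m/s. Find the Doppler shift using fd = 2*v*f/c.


fd = 2 * 325 * 15000000000.0 / 3e8 = 32500.0 Hz

32500.0 Hz


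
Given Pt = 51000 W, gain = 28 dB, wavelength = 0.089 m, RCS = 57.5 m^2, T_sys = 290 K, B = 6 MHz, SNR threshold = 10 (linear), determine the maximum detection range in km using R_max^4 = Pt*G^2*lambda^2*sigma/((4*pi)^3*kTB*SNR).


G_lin = 10^(28/10) = 630.957344
R^4 = 51000 * 630.957344^2 * 0.089^2 * 57.5 / ((4*pi)^3 * 1.38e-23 * 290 * 6000000.0 * 10)
R^4 = 1.94071e19 m^4
R_max = (1.94071e19)^(1/4) = 66372.8 m = 66.4 km

66.4 km


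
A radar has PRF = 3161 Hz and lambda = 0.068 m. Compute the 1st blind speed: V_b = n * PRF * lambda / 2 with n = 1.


V_blind = 1 * 3161 * 0.068 / 2 = 107.5 m/s

107.5 m/s


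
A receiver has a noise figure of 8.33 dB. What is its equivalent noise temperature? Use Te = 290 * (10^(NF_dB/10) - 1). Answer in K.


NF_lin = 10^(8.33/10) = 6.807694
Te = 290 * (6.807694 - 1) = 1684.2 K

1684.2 K


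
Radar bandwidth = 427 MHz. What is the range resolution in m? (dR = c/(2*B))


dR = 3e8 / (2 * 427000000.0) = 0.35 m

0.35 m


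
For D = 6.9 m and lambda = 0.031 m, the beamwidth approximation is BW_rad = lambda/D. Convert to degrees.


BW_rad = 0.031 / 6.9 = 0.004493
BW_deg = 0.26 degrees

0.26 degrees


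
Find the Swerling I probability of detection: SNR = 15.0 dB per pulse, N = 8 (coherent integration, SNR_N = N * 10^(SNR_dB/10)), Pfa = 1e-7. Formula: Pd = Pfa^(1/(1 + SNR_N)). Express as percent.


SNR_lin = 10^(15.0/10) = 31.62278
SNR_N = 8 * 31.62278 = 252.98224
1/(1 + SNR_N) = 1/253.98224 = 0.0039373
Pd = (1e-7)^0.0039373 = 0.93851
Pd = 93.9%

93.9%


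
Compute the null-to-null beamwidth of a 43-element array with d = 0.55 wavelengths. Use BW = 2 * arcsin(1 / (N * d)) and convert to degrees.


1/(N*d) = 1/(43*0.55) = 0.042283
BW = 2*arcsin(0.042283) = 4.8 degrees

4.8 degrees


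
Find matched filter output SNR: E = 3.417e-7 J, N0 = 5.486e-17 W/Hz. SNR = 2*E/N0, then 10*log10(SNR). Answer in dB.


SNR_lin = 2 * 3.417e-7 / 5.486e-17 = 1.246e10
SNR_dB = 10*log10(1.246e10) = 101.0 dB

101.0 dB


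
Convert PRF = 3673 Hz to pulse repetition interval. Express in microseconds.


PRI = 1/3673 = 0.000272257 s = 272.3 us

272.3 us


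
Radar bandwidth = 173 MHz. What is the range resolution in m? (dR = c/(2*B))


dR = 3e8 / (2 * 173000000.0) = 0.87 m

0.87 m


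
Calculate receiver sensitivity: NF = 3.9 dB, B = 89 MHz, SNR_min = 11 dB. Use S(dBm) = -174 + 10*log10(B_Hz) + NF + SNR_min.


10*log10(89000000.0) = 79.49
S = -174 + 79.49 + 3.9 + 11 = -79.6 dBm

-79.6 dBm


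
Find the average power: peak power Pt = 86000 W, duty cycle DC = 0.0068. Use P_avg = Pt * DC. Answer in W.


P_avg = 86000 * 0.0068 = 584.8 W

584.8 W


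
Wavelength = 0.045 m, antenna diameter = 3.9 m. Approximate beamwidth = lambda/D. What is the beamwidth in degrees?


BW_rad = 0.045 / 3.9 = 0.011538
BW_deg = 0.66 degrees

0.66 degrees


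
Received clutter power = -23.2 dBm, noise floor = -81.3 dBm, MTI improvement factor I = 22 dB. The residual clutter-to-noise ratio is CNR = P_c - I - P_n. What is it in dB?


CNR = -23.2 - 22 - (-81.3) = 36.1 dB

36.1 dB


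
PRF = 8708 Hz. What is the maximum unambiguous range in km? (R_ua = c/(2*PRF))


R_ua = 3e8 / (2 * 8708) = 17225.5 m = 17.2 km

17.2 km


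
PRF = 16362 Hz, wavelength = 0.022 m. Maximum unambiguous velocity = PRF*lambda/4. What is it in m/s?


V_ua = 16362 * 0.022 / 4 = 90.0 m/s

90.0 m/s


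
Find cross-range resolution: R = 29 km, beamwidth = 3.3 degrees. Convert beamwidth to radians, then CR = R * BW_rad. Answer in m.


BW_rad = 0.057595865
CR = 29000 * 0.057595865 = 1670.3 m

1670.3 m


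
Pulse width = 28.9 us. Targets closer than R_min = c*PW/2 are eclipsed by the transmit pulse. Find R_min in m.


R_min = 3e8 * 28.9e-6 / 2 = 4335.0 m

4335.0 m


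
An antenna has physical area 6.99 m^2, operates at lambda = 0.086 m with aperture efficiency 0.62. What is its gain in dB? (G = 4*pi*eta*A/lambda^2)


G_linear = 4*pi*0.62*6.99/0.086^2 = 7363.46
G_dB = 10*log10(7363.46) = 38.7 dB

38.7 dB


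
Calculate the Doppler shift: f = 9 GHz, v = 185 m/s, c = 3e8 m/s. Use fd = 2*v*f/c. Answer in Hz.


fd = 2 * 185 * 9000000000.0 / 3e8 = 11100.0 Hz

11100.0 Hz


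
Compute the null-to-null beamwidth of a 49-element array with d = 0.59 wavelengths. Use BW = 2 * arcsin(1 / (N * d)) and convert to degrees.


1/(N*d) = 1/(49*0.59) = 0.03459
BW = 2*arcsin(0.03459) = 4.0 degrees

4.0 degrees


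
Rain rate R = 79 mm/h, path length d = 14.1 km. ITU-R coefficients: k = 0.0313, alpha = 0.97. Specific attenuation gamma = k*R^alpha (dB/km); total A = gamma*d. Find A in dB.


gamma = 0.0313 * 79^0.97 = 2.168915 dB/km
A = 2.168915 * 14.1 = 30.58 dB

30.58 dB


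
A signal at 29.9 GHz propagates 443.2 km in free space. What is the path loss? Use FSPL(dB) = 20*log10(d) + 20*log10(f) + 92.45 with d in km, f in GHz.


20*log10(443.2) = 52.93
20*log10(29.9) = 29.51
FSPL = 174.9 dB

174.9 dB


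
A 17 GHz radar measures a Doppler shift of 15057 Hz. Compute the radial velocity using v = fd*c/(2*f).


v = 15057 * 3e8 / (2 * 17000000000.0) = 132.9 m/s

132.9 m/s


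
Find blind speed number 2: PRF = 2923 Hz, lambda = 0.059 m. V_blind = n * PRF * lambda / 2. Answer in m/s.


V_blind = 2 * 2923 * 0.059 / 2 = 172.5 m/s

172.5 m/s


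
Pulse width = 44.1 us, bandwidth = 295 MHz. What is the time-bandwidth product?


TBP = 44.1 * 295 = 13009.5

13009.5


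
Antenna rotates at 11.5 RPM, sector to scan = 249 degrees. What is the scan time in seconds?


t = 249 / (11.5 * 360) * 60 = 3.61 s

3.61 s


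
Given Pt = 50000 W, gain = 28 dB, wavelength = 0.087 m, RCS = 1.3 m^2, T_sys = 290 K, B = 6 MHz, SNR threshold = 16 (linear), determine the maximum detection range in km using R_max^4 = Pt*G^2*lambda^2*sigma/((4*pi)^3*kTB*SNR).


G_lin = 10^(28/10) = 630.957344
R^4 = 50000 * 630.957344^2 * 0.087^2 * 1.3 / ((4*pi)^3 * 1.38e-23 * 290 * 6000000.0 * 16)
R^4 = 2.56906e17 m^4
R_max = (2.56906e17)^(1/4) = 22513.5 m = 22.5 km

22.5 km


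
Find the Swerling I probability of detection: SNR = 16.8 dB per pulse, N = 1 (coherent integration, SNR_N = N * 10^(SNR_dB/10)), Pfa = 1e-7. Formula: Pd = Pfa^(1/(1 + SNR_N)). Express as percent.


SNR_lin = 10^(16.8/10) = 47.86301
SNR_N = 1 * 47.86301 = 47.86301
1/(1 + SNR_N) = 1/48.86301 = 0.0204654
Pd = (1e-7)^0.0204654 = 0.71902
Pd = 71.9%

71.9%


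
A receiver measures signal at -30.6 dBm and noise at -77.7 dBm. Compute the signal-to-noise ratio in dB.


SNR = -30.6 - (-77.7) = 47.1 dB

47.1 dB


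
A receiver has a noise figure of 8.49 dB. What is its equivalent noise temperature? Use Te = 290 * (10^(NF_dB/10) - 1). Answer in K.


NF_lin = 10^(8.49/10) = 7.063176
Te = 290 * (7.063176 - 1) = 1758.3 K

1758.3 K


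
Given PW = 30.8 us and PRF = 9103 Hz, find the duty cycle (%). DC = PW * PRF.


DC = 30.8e-6 * 9103 * 100 = 28.04%

28.04%


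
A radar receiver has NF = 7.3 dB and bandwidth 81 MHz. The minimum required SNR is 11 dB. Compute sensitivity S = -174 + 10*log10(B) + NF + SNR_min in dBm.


10*log10(81000000.0) = 79.08
S = -174 + 79.08 + 7.3 + 11 = -76.6 dBm

-76.6 dBm


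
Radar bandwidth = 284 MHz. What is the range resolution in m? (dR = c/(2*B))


dR = 3e8 / (2 * 284000000.0) = 0.53 m

0.53 m


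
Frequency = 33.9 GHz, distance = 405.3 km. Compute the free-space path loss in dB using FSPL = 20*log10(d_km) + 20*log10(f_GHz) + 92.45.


20*log10(405.3) = 52.16
20*log10(33.9) = 30.6
FSPL = 175.2 dB

175.2 dB


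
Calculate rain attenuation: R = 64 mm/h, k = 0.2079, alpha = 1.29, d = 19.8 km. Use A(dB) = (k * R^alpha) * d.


gamma = 0.2079 * 64^1.29 = 44.445383 dB/km
A = 44.445383 * 19.8 = 880.02 dB

880.02 dB


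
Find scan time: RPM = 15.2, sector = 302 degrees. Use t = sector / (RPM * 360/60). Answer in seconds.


t = 302 / (15.2 * 360) * 60 = 3.31 s

3.31 s


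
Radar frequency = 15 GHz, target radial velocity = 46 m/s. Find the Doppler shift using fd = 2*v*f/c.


fd = 2 * 46 * 15000000000.0 / 3e8 = 4600.0 Hz

4600.0 Hz


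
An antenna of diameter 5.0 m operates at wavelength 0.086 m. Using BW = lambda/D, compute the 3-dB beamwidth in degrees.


BW_rad = 0.086 / 5.0 = 0.0172
BW_deg = 0.99 degrees

0.99 degrees


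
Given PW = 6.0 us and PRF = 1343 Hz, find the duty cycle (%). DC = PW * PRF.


DC = 6.0e-6 * 1343 * 100 = 0.81%

0.81%


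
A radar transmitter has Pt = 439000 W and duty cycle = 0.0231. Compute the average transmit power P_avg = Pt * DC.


P_avg = 439000 * 0.0231 = 10140.9 W

10140.9 W


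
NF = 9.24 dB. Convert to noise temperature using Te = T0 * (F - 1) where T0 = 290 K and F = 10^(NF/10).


NF_lin = 10^(9.24/10) = 8.3946
Te = 290 * (8.3946 - 1) = 2144.4 K

2144.4 K


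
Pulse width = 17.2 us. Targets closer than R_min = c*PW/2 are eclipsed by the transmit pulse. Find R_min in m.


R_min = 3e8 * 17.2e-6 / 2 = 2580.0 m

2580.0 m


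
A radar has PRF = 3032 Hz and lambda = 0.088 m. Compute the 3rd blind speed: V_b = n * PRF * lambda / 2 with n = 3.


V_blind = 3 * 3032 * 0.088 / 2 = 400.2 m/s

400.2 m/s


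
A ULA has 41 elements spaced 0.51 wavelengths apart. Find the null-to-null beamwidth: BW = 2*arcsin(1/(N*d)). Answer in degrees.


1/(N*d) = 1/(41*0.51) = 0.047824
BW = 2*arcsin(0.047824) = 5.5 degrees

5.5 degrees


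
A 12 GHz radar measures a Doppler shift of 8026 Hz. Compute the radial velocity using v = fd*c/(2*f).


v = 8026 * 3e8 / (2 * 12000000000.0) = 100.3 m/s

100.3 m/s


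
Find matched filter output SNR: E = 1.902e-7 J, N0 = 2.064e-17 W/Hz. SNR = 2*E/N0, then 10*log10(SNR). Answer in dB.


SNR_lin = 2 * 1.902e-7 / 2.064e-17 = 1.843e10
SNR_dB = 10*log10(1.843e10) = 102.7 dB

102.7 dB


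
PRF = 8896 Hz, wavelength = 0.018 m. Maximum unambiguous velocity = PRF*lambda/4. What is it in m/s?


V_ua = 8896 * 0.018 / 4 = 40.0 m/s

40.0 m/s


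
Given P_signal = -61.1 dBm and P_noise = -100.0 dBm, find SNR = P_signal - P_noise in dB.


SNR = -61.1 - (-100.0) = 38.9 dB

38.9 dB


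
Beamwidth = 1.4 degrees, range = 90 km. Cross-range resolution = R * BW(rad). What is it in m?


BW_rad = 0.02443461
CR = 90000 * 0.02443461 = 2199.1 m

2199.1 m


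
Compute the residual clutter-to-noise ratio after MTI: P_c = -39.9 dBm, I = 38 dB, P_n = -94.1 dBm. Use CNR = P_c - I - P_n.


CNR = -39.9 - 38 - (-94.1) = 16.2 dB

16.2 dB


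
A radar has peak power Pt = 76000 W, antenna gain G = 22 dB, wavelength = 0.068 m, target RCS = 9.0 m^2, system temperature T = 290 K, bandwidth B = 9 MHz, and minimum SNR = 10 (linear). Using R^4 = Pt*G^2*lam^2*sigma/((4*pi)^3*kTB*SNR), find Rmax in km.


G_lin = 10^(22/10) = 158.489319
R^4 = 76000 * 158.489319^2 * 0.068^2 * 9.0 / ((4*pi)^3 * 1.38e-23 * 290 * 9000000.0 * 10)
R^4 = 1.11154e17 m^4
R_max = (1.11154e17)^(1/4) = 18259.2 m = 18.3 km

18.3 km


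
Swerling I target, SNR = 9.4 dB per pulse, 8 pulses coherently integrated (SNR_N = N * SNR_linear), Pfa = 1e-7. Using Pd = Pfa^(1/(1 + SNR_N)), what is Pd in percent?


SNR_lin = 10^(9.4/10) = 8.70964
SNR_N = 8 * 8.70964 = 69.67712
1/(1 + SNR_N) = 1/70.67712 = 0.0141489
Pd = (1e-7)^0.0141489 = 0.79608
Pd = 79.6%

79.6%


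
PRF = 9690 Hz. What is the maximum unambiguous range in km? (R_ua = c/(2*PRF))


R_ua = 3e8 / (2 * 9690) = 15479.9 m = 15.5 km

15.5 km


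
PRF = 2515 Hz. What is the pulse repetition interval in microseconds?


PRI = 1/2515 = 0.0003976143 s = 397.6 us

397.6 us


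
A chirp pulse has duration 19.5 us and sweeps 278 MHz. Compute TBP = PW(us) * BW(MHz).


TBP = 19.5 * 278 = 5421.0

5421.0


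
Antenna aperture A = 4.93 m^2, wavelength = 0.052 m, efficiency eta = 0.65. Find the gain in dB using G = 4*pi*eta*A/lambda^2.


G_linear = 4*pi*0.65*4.93/0.052^2 = 14892.36
G_dB = 10*log10(14892.36) = 41.7 dB

41.7 dB


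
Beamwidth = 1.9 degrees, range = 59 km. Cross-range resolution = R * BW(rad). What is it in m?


BW_rad = 0.033161256
CR = 59000 * 0.033161256 = 1956.5 m

1956.5 m


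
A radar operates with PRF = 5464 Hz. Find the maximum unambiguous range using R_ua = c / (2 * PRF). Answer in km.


R_ua = 3e8 / (2 * 5464) = 27452.4 m = 27.5 km

27.5 km


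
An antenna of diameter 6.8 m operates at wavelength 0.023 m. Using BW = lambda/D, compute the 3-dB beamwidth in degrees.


BW_rad = 0.023 / 6.8 = 0.003382
BW_deg = 0.19 degrees

0.19 degrees


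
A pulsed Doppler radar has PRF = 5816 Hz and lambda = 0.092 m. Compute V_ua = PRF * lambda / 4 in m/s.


V_ua = 5816 * 0.092 / 4 = 133.8 m/s

133.8 m/s


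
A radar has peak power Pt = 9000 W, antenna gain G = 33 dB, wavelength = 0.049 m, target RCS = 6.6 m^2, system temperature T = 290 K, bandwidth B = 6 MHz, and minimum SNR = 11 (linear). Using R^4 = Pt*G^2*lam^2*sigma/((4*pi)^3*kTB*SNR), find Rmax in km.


G_lin = 10^(33/10) = 1995.262315
R^4 = 9000 * 1995.262315^2 * 0.049^2 * 6.6 / ((4*pi)^3 * 1.38e-23 * 290 * 6000000.0 * 11)
R^4 = 1.08325e18 m^4
R_max = (1.08325e18)^(1/4) = 32261.3 m = 32.3 km

32.3 km


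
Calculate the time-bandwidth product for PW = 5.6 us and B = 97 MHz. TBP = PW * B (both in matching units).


TBP = 5.6 * 97 = 543.2

543.2


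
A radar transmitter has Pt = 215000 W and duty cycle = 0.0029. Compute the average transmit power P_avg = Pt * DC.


P_avg = 215000 * 0.0029 = 623.5 W

623.5 W


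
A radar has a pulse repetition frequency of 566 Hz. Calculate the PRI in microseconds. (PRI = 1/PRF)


PRI = 1/566 = 0.0017667845 s = 1766.8 us

1766.8 us


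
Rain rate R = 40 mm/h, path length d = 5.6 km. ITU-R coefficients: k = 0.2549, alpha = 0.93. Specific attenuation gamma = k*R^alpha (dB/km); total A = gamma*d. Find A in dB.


gamma = 0.2549 * 40^0.93 = 7.875636 dB/km
A = 7.875636 * 5.6 = 44.1 dB

44.1 dB


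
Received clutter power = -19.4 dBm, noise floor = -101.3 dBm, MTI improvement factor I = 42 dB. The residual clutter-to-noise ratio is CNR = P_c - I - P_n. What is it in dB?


CNR = -19.4 - 42 - (-101.3) = 39.9 dB

39.9 dB


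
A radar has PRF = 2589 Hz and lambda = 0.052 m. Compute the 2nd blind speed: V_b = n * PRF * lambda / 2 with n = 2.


V_blind = 2 * 2589 * 0.052 / 2 = 134.6 m/s

134.6 m/s


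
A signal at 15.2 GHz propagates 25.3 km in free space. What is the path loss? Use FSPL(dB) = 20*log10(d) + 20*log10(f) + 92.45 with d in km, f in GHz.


20*log10(25.3) = 28.06
20*log10(15.2) = 23.64
FSPL = 144.1 dB

144.1 dB


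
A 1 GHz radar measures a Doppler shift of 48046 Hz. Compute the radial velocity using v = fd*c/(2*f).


v = 48046 * 3e8 / (2 * 1000000000.0) = 7206.9 m/s

7206.9 m/s


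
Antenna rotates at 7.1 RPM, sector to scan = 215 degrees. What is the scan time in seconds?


t = 215 / (7.1 * 360) * 60 = 5.05 s

5.05 s


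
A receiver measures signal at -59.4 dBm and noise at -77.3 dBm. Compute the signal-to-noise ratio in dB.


SNR = -59.4 - (-77.3) = 17.9 dB

17.9 dB


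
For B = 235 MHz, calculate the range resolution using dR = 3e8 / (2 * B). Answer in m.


dR = 3e8 / (2 * 235000000.0) = 0.64 m

0.64 m


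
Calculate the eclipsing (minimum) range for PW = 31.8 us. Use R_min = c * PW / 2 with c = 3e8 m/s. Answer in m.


R_min = 3e8 * 31.8e-6 / 2 = 4770.0 m

4770.0 m


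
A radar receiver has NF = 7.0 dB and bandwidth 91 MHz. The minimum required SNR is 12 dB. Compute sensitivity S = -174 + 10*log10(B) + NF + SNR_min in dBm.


10*log10(91000000.0) = 79.59
S = -174 + 79.59 + 7.0 + 12 = -75.4 dBm

-75.4 dBm


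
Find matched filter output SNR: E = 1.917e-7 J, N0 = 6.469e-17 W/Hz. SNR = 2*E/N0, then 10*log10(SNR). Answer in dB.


SNR_lin = 2 * 1.917e-7 / 6.469e-17 = 5.927e9
SNR_dB = 10*log10(5.927e9) = 97.7 dB

97.7 dB


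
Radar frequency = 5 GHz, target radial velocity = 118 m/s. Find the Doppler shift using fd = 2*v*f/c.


fd = 2 * 118 * 5000000000.0 / 3e8 = 3933.3 Hz

3933.3 Hz


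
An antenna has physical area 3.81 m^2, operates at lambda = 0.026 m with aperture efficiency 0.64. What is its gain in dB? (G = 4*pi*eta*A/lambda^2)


G_linear = 4*pi*0.64*3.81/0.026^2 = 45328.16
G_dB = 10*log10(45328.16) = 46.6 dB

46.6 dB


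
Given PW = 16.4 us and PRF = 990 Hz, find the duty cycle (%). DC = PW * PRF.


DC = 16.4e-6 * 990 * 100 = 1.62%

1.62%


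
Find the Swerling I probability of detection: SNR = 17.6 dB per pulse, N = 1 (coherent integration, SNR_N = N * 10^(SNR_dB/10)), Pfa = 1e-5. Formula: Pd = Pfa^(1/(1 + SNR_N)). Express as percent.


SNR_lin = 10^(17.6/10) = 57.54399
SNR_N = 1 * 57.54399 = 57.54399
1/(1 + SNR_N) = 1/58.54399 = 0.0170812
Pd = (1e-5)^0.0170812 = 0.82147
Pd = 82.1%

82.1%


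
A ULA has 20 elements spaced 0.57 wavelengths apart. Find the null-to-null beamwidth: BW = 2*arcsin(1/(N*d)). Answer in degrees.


1/(N*d) = 1/(20*0.57) = 0.087719
BW = 2*arcsin(0.087719) = 10.1 degrees

10.1 degrees


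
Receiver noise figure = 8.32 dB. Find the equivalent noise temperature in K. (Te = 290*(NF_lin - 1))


NF_lin = 10^(8.32/10) = 6.792036
Te = 290 * (6.792036 - 1) = 1679.7 K

1679.7 K


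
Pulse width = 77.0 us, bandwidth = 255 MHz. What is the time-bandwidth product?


TBP = 77.0 * 255 = 19635.0

19635.0


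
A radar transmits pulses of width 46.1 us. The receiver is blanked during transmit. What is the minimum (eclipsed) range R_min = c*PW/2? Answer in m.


R_min = 3e8 * 46.1e-6 / 2 = 6915.0 m

6915.0 m


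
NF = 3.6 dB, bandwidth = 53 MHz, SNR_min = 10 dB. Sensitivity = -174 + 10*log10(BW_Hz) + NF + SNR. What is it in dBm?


10*log10(53000000.0) = 77.24
S = -174 + 77.24 + 3.6 + 10 = -83.2 dBm

-83.2 dBm


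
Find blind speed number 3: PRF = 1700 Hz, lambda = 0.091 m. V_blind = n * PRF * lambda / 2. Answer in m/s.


V_blind = 3 * 1700 * 0.091 / 2 = 232.1 m/s

232.1 m/s


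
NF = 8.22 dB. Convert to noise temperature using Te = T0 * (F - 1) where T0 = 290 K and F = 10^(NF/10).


NF_lin = 10^(8.22/10) = 6.637431
Te = 290 * (6.637431 - 1) = 1634.9 K

1634.9 K


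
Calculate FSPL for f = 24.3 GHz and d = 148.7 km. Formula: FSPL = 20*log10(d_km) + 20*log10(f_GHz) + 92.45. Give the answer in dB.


20*log10(148.7) = 43.45
20*log10(24.3) = 27.71
FSPL = 163.6 dB

163.6 dB


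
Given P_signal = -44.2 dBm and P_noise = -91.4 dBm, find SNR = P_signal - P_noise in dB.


SNR = -44.2 - (-91.4) = 47.2 dB

47.2 dB


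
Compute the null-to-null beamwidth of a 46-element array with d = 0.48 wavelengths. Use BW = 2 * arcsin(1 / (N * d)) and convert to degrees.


1/(N*d) = 1/(46*0.48) = 0.04529
BW = 2*arcsin(0.04529) = 5.2 degrees

5.2 degrees


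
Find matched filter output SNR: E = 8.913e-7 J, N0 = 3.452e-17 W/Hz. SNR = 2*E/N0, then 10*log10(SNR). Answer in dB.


SNR_lin = 2 * 8.913e-7 / 3.452e-17 = 5.164e10
SNR_dB = 10*log10(5.164e10) = 107.1 dB

107.1 dB


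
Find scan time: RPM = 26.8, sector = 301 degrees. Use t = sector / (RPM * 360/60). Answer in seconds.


t = 301 / (26.8 * 360) * 60 = 1.87 s

1.87 s


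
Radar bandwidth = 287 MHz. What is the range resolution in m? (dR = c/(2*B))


dR = 3e8 / (2 * 287000000.0) = 0.52 m

0.52 m


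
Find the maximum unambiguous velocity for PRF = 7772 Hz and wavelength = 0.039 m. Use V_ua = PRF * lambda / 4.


V_ua = 7772 * 0.039 / 4 = 75.8 m/s

75.8 m/s


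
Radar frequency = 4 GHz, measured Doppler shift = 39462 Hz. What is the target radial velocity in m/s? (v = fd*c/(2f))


v = 39462 * 3e8 / (2 * 4000000000.0) = 1479.8 m/s

1479.8 m/s


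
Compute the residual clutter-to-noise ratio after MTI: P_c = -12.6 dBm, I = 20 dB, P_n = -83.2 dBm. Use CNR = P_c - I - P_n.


CNR = -12.6 - 20 - (-83.2) = 50.6 dB

50.6 dB


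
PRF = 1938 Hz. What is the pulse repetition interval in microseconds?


PRI = 1/1938 = 0.0005159959 s = 516.0 us

516.0 us


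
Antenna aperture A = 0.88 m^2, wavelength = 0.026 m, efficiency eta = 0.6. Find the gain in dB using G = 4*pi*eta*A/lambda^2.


G_linear = 4*pi*0.6*0.88/0.026^2 = 9815.15
G_dB = 10*log10(9815.15) = 39.9 dB

39.9 dB


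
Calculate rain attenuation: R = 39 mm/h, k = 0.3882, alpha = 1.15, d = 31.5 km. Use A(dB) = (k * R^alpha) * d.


gamma = 0.3882 * 39^1.15 = 26.228885 dB/km
A = 26.228885 * 31.5 = 826.21 dB

826.21 dB


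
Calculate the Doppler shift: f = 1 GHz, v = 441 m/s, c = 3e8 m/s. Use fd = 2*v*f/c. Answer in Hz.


fd = 2 * 441 * 1000000000.0 / 3e8 = 2940.0 Hz

2940.0 Hz


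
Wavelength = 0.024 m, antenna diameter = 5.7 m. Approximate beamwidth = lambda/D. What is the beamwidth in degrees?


BW_rad = 0.024 / 5.7 = 0.004211
BW_deg = 0.24 degrees

0.24 degrees


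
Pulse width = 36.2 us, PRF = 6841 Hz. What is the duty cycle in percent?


DC = 36.2e-6 * 6841 * 100 = 24.76%

24.76%


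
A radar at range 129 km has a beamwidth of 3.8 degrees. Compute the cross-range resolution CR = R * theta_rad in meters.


BW_rad = 0.066322512
CR = 129000 * 0.066322512 = 8555.6 m

8555.6 m


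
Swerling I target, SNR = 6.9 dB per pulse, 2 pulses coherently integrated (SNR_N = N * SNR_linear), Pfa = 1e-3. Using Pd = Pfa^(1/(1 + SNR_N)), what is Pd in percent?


SNR_lin = 10^(6.9/10) = 4.89779
SNR_N = 2 * 4.89779 = 9.79558
1/(1 + SNR_N) = 1/10.79558 = 0.0926305
Pd = (1e-3)^0.0926305 = 0.52736
Pd = 52.7%

52.7%


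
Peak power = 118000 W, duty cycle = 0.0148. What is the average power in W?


P_avg = 118000 * 0.0148 = 1746.4 W

1746.4 W


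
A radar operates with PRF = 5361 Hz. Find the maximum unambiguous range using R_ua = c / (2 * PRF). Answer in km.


R_ua = 3e8 / (2 * 5361) = 27979.9 m = 28.0 km

28.0 km


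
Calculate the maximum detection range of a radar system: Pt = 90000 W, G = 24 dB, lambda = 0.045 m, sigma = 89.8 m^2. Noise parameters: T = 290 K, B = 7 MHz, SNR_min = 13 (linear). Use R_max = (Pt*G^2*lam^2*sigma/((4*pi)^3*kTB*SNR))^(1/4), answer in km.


G_lin = 10^(24/10) = 251.188643
R^4 = 90000 * 251.188643^2 * 0.045^2 * 89.8 / ((4*pi)^3 * 1.38e-23 * 290 * 7000000.0 * 13)
R^4 = 1.42888e18 m^4
R_max = (1.42888e18)^(1/4) = 34573.9 m = 34.6 km

34.6 km


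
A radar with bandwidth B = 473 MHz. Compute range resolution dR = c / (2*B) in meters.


dR = 3e8 / (2 * 473000000.0) = 0.32 m

0.32 m


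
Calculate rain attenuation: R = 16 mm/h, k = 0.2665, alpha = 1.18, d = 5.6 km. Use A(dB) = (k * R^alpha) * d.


gamma = 0.2665 * 16^1.18 = 7.023584 dB/km
A = 7.023584 * 5.6 = 39.33 dB

39.33 dB


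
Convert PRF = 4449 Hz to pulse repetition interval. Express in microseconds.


PRI = 1/4449 = 0.0002247696 s = 224.8 us

224.8 us


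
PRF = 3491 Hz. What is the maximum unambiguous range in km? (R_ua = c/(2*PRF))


R_ua = 3e8 / (2 * 3491) = 42967.6 m = 43.0 km

43.0 km


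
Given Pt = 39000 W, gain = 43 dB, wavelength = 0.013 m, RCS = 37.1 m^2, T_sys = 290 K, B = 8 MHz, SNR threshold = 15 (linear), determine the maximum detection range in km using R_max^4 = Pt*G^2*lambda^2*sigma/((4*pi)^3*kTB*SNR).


G_lin = 10^(43/10) = 19952.62315
R^4 = 39000 * 19952.62315^2 * 0.013^2 * 37.1 / ((4*pi)^3 * 1.38e-23 * 290 * 8000000.0 * 15)
R^4 = 1.0215e20 m^4
R_max = (1.0215e20)^(1/4) = 100533.2 m = 100.5 km

100.5 km


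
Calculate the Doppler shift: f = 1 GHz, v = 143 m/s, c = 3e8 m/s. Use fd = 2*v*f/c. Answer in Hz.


fd = 2 * 143 * 1000000000.0 / 3e8 = 953.3 Hz

953.3 Hz


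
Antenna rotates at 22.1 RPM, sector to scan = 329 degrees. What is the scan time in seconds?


t = 329 / (22.1 * 360) * 60 = 2.48 s

2.48 s


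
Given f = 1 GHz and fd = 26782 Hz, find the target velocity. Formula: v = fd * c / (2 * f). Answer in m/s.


v = 26782 * 3e8 / (2 * 1000000000.0) = 4017.3 m/s

4017.3 m/s


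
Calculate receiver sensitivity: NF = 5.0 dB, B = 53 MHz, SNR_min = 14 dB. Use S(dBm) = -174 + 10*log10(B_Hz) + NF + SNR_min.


10*log10(53000000.0) = 77.24
S = -174 + 77.24 + 5.0 + 14 = -77.8 dBm

-77.8 dBm


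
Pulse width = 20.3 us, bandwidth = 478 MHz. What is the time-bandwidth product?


TBP = 20.3 * 478 = 9703.4

9703.4


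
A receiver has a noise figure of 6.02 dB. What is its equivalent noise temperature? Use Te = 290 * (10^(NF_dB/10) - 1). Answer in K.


NF_lin = 10^(6.02/10) = 3.999447
Te = 290 * (3.999447 - 1) = 869.8 K

869.8 K


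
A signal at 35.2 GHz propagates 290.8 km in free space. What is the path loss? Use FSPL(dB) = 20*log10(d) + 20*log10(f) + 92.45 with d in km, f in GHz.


20*log10(290.8) = 49.27
20*log10(35.2) = 30.93
FSPL = 172.7 dB

172.7 dB


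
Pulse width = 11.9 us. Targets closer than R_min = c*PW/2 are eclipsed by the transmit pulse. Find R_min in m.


R_min = 3e8 * 11.9e-6 / 2 = 1785.0 m

1785.0 m


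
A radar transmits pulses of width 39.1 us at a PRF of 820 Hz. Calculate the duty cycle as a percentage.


DC = 39.1e-6 * 820 * 100 = 3.21%

3.21%


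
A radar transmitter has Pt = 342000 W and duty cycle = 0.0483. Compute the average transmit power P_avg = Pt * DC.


P_avg = 342000 * 0.0483 = 16518.6 W

16518.6 W


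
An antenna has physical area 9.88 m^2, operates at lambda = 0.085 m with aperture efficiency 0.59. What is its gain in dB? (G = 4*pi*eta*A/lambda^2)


G_linear = 4*pi*0.59*9.88/0.085^2 = 10138.67
G_dB = 10*log10(10138.67) = 40.1 dB

40.1 dB


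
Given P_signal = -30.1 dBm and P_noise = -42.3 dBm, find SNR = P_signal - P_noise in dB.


SNR = -30.1 - (-42.3) = 12.2 dB

12.2 dB


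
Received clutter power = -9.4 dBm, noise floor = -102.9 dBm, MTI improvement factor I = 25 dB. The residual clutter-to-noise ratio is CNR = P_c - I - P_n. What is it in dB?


CNR = -9.4 - 25 - (-102.9) = 68.5 dB

68.5 dB


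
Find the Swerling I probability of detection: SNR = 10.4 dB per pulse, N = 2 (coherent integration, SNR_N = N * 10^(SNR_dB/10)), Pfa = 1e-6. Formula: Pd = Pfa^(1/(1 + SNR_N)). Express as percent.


SNR_lin = 10^(10.4/10) = 10.96478
SNR_N = 2 * 10.96478 = 21.92956
1/(1 + SNR_N) = 1/22.92956 = 0.0436118
Pd = (1e-6)^0.0436118 = 0.54743
Pd = 54.7%

54.7%


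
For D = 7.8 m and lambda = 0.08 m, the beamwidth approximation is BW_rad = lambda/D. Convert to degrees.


BW_rad = 0.08 / 7.8 = 0.010256
BW_deg = 0.59 degrees

0.59 degrees


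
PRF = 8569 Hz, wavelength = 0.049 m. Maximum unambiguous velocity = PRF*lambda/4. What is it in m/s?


V_ua = 8569 * 0.049 / 4 = 105.0 m/s

105.0 m/s


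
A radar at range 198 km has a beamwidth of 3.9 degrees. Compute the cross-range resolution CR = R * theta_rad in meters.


BW_rad = 0.068067841
CR = 198000 * 0.068067841 = 13477.4 m

13477.4 m


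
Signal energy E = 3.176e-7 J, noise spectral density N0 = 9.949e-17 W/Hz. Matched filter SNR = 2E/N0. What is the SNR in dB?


SNR_lin = 2 * 3.176e-7 / 9.949e-17 = 6.385e9
SNR_dB = 10*log10(6.385e9) = 98.1 dB

98.1 dB


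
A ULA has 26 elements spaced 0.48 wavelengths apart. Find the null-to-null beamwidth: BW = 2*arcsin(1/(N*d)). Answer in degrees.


1/(N*d) = 1/(26*0.48) = 0.080128
BW = 2*arcsin(0.080128) = 9.2 degrees

9.2 degrees


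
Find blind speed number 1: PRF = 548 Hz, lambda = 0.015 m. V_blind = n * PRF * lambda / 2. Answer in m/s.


V_blind = 1 * 548 * 0.015 / 2 = 4.1 m/s

4.1 m/s


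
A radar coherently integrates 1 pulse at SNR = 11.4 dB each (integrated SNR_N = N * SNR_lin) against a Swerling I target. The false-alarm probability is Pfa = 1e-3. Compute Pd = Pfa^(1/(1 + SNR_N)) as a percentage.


SNR_lin = 10^(11.4/10) = 13.80384
SNR_N = 1 * 13.80384 = 13.80384
1/(1 + SNR_N) = 1/14.80384 = 0.06755
Pd = (1e-3)^0.06755 = 0.62712
Pd = 62.7%

62.7%


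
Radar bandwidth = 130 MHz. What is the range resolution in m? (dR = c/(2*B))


dR = 3e8 / (2 * 130000000.0) = 1.15 m

1.15 m


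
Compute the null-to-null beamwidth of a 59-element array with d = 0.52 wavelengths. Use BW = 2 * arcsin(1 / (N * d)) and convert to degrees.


1/(N*d) = 1/(59*0.52) = 0.032595
BW = 2*arcsin(0.032595) = 3.7 degrees

3.7 degrees


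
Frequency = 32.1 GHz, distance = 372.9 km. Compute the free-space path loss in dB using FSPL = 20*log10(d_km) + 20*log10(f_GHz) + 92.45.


20*log10(372.9) = 51.43
20*log10(32.1) = 30.13
FSPL = 174.0 dB

174.0 dB


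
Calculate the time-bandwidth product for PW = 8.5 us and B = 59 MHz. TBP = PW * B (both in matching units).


TBP = 8.5 * 59 = 501.5

501.5


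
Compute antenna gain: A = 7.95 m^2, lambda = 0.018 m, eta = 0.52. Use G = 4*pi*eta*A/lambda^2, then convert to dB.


G_linear = 4*pi*0.52*7.95/0.018^2 = 160337.58
G_dB = 10*log10(160337.58) = 52.1 dB

52.1 dB


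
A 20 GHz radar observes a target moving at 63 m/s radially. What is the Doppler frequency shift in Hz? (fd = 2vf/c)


fd = 2 * 63 * 20000000000.0 / 3e8 = 8400.0 Hz

8400.0 Hz


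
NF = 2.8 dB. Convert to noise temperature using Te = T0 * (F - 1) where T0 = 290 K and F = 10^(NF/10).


NF_lin = 10^(2.8/10) = 1.905461
Te = 290 * (1.905461 - 1) = 262.6 K

262.6 K


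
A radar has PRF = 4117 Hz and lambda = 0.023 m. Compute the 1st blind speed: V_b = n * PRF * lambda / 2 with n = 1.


V_blind = 1 * 4117 * 0.023 / 2 = 47.3 m/s

47.3 m/s


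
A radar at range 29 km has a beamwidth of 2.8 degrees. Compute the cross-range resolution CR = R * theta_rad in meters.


BW_rad = 0.048869219
CR = 29000 * 0.048869219 = 1417.2 m

1417.2 m


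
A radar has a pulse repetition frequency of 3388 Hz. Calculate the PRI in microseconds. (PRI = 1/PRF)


PRI = 1/3388 = 0.0002951594 s = 295.2 us

295.2 us


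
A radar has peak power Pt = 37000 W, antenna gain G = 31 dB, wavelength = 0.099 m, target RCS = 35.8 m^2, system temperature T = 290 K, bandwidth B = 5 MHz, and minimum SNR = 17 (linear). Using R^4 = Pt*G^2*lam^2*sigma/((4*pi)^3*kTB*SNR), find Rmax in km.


G_lin = 10^(31/10) = 1258.925412
R^4 = 37000 * 1258.925412^2 * 0.099^2 * 35.8 / ((4*pi)^3 * 1.38e-23 * 290 * 5000000.0 * 17)
R^4 = 3.0481e19 m^4
R_max = (3.0481e19)^(1/4) = 74303.2 m = 74.3 km

74.3 km


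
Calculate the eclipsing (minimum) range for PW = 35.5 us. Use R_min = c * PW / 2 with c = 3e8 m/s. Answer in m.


R_min = 3e8 * 35.5e-6 / 2 = 5325.0 m

5325.0 m


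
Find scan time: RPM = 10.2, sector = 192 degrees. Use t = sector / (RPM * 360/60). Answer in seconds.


t = 192 / (10.2 * 360) * 60 = 3.14 s

3.14 s


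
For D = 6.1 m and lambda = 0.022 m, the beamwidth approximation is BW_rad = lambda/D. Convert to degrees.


BW_rad = 0.022 / 6.1 = 0.003607
BW_deg = 0.21 degrees

0.21 degrees


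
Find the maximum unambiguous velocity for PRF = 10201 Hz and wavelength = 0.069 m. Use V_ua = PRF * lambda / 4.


V_ua = 10201 * 0.069 / 4 = 176.0 m/s

176.0 m/s


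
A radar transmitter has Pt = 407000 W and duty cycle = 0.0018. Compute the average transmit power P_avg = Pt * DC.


P_avg = 407000 * 0.0018 = 732.6 W

732.6 W


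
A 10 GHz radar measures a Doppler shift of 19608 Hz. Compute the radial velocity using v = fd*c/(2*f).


v = 19608 * 3e8 / (2 * 10000000000.0) = 294.1 m/s

294.1 m/s


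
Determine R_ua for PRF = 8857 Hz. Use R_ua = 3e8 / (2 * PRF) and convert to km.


R_ua = 3e8 / (2 * 8857) = 16935.8 m = 16.9 km

16.9 km


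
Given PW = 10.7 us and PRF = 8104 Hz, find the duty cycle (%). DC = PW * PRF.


DC = 10.7e-6 * 8104 * 100 = 8.67%

8.67%


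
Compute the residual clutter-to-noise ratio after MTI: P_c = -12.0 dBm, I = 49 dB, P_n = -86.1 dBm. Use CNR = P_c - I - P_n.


CNR = -12.0 - 49 - (-86.1) = 25.1 dB

25.1 dB


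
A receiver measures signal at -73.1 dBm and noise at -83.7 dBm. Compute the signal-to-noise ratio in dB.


SNR = -73.1 - (-83.7) = 10.6 dB

10.6 dB


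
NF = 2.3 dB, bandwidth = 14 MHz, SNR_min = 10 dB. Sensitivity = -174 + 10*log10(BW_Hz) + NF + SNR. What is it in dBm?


10*log10(14000000.0) = 71.46
S = -174 + 71.46 + 2.3 + 10 = -90.2 dBm

-90.2 dBm


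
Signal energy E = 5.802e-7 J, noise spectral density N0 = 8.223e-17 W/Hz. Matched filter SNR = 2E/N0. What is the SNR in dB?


SNR_lin = 2 * 5.802e-7 / 8.223e-17 = 1.411e10
SNR_dB = 10*log10(1.411e10) = 101.5 dB

101.5 dB


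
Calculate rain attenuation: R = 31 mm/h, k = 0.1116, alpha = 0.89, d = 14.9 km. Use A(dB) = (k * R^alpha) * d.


gamma = 0.1116 * 31^0.89 = 2.371243 dB/km
A = 2.371243 * 14.9 = 35.33 dB

35.33 dB


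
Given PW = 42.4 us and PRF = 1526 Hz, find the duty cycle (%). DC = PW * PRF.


DC = 42.4e-6 * 1526 * 100 = 6.47%

6.47%


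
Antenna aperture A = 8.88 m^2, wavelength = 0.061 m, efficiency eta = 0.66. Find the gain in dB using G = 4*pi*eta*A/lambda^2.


G_linear = 4*pi*0.66*8.88/0.061^2 = 19792.79
G_dB = 10*log10(19792.79) = 43.0 dB

43.0 dB


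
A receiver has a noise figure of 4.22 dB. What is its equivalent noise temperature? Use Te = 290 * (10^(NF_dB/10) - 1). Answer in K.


NF_lin = 10^(4.22/10) = 2.642409
Te = 290 * (2.642409 - 1) = 476.3 K

476.3 K


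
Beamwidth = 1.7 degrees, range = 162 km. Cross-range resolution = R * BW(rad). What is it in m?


BW_rad = 0.029670597
CR = 162000 * 0.029670597 = 4806.6 m

4806.6 m


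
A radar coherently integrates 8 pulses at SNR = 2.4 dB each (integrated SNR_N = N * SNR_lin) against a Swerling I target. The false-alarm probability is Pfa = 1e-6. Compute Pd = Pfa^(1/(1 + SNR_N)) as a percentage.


SNR_lin = 10^(2.4/10) = 1.7378
SNR_N = 8 * 1.7378 = 13.9024
1/(1 + SNR_N) = 1/14.9024 = 0.0671033
Pd = (1e-6)^0.0671033 = 0.39571
Pd = 39.6%

39.6%


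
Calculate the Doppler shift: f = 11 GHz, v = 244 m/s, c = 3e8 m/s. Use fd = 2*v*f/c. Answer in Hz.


fd = 2 * 244 * 11000000000.0 / 3e8 = 17893.3 Hz

17893.3 Hz


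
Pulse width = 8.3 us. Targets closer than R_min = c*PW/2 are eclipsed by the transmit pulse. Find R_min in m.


R_min = 3e8 * 8.3e-6 / 2 = 1245.0 m

1245.0 m


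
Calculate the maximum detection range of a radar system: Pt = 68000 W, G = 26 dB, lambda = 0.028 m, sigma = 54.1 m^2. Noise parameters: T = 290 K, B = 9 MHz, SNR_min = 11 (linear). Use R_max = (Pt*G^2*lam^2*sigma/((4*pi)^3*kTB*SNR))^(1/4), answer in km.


G_lin = 10^(26/10) = 398.107171
R^4 = 68000 * 398.107171^2 * 0.028^2 * 54.1 / ((4*pi)^3 * 1.38e-23 * 290 * 9000000.0 * 11)
R^4 = 5.81407e17 m^4
R_max = (5.81407e17)^(1/4) = 27613.4 m = 27.6 km

27.6 km


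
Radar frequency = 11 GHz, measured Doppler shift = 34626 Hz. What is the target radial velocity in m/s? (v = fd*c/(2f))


v = 34626 * 3e8 / (2 * 11000000000.0) = 472.2 m/s

472.2 m/s


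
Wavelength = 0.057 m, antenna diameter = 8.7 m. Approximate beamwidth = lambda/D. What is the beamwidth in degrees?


BW_rad = 0.057 / 8.7 = 0.006552
BW_deg = 0.38 degrees

0.38 degrees


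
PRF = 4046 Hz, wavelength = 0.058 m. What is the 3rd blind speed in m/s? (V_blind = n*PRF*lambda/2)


V_blind = 3 * 4046 * 0.058 / 2 = 352.0 m/s

352.0 m/s


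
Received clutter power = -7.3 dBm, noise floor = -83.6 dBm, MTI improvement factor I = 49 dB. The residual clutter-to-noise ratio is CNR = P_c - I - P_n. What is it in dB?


CNR = -7.3 - 49 - (-83.6) = 27.3 dB

27.3 dB


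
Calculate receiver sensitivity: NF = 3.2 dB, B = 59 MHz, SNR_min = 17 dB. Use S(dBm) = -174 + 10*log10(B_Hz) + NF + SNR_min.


10*log10(59000000.0) = 77.71
S = -174 + 77.71 + 3.2 + 17 = -76.1 dBm

-76.1 dBm


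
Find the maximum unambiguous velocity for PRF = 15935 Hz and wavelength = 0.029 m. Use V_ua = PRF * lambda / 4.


V_ua = 15935 * 0.029 / 4 = 115.5 m/s

115.5 m/s


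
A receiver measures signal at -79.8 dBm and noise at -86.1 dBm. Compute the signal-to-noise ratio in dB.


SNR = -79.8 - (-86.1) = 6.3 dB

6.3 dB
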